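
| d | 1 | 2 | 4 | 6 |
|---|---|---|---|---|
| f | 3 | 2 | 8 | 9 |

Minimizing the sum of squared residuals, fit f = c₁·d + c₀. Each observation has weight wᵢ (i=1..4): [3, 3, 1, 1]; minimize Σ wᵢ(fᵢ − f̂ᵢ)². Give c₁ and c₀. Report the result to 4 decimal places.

Compute the Gram sums: Σwᵢ·d·d = 67, Σwᵢ·d = 19, Σwᵢ·1 = 8.
Moment sums: Σwᵢ·d·f = 107, Σwᵢ·f = 32.
AᵀWA·[c₁, c₀]ᵀ = AᵀWf becomes [[67, 19]; [19, 8]]·[c₁, c₀]ᵀ = [107, 32]ᵀ.
Eliminating c₀: 8·(row 1) − 19·(row 2) gives 175·c₁ = 8·107 − 19·32 = 248, so c₁ = 248/175.
Then c₀ = (32 − 19·(248/175))/8 = 111/175.

c₁ = 1.4171, c₀ = 0.6343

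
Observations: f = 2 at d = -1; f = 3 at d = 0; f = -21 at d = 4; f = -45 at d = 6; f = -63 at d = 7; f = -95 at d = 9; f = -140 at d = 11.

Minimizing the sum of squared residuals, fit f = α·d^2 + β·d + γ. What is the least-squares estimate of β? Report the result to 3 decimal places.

Sums needed: Σd^2·d^2 = 25156, Σd^2·d = 2682, Σd^2 = 304, Σd·d = 304, Σd = 36, Σ1 = 7.
Right-hand side: Σd^2·f = -29676, Σd·f = -3192, Σf = -359.
MᵀM·[α, β, γ]ᵀ = Mᵀf becomes [[25156, 2682, 304]; [2682, 304, 36]; [304, 36, 7]]·[α, β, γ]ᵀ = [-29676, -3192, -359]ᵀ.
Solving the 3×3 system (Gaussian elimination) gives α = -295474/296769, β = -193110/98923, γ = 53765/26979.

β = -1.952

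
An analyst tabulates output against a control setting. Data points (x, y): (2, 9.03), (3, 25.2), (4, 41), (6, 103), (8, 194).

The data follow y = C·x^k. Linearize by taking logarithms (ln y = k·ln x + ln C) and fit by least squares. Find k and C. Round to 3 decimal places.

With ln yᵢ as the transformed response and ln xᵢ as the regressor:
XᵀX = [[11.1437, 7.0493]; [7.0493, 5]], rhs = [29.4770, 19.0436]ᵀ  (here Σln x = 7.0493, Σ(ln x)² = 11.1437, Σln y = 19.0436, Σln x·ln y = 29.4770).
Δ = 11.1437·5 − (7.0493)² = 6.0265; k = (29.4770·5 − 7.0493·19.0436)/6.0265 = 2.18072, ln C = (11.1437·19.0436 − 7.0493·29.4770)/6.0265 = 0.73422, so C = exp(0.73422) = 2.08386.

k = 2.181, C = 2.084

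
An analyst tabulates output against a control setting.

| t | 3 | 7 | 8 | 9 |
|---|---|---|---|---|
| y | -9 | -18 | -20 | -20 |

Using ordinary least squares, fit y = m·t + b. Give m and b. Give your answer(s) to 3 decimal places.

m = -1.964, b = -3.494

The normal system AᵀA·[m, b]ᵀ = Aᵀy is [[203, 27]; [27, 4]]·[m, b]ᵀ = [-493, -67]ᵀ.
det = 203·4 − 27² = 83.
m = ((-493)·4 − 27·(-67))/83 = -163/83; b = (203·(-67) − 27·(-493))/83 = -290/83.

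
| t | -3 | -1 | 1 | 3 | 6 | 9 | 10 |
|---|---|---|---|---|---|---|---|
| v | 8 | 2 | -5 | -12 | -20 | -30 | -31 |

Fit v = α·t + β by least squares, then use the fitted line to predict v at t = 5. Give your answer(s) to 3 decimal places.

Forming AᵀA = [[237, 25]; [25, 7]] and Aᵀv = [-767, -88]ᵀ gives AᵀA·[α, β]ᵀ = Aᵀv.
det = 237·7 − 25² = 1034.
α = ((-767)·7 − 25·(-88))/1034 = -3169/1034; β = (237·(-88) − 25·(-767))/1034 = -1681/1034.
At t = 5: v̂ = (-3169/1034)·(5) + (-1681/1034)·(1) = -8763/517.

v̂ = -16.950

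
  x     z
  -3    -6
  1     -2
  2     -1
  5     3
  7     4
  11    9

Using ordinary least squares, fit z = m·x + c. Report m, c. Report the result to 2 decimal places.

m = 1.07, c = -2.93

From the data, Σx·x = 209, Σx = 23, Σ1 = 6.
Moment sums: Σx·z = 156, Σz = 7.
Δ = 209·6 − 23² = 725.
m = (156·6 − 23·7)/725 = 31/29; c = (209·7 − 23·156)/725 = -85/29.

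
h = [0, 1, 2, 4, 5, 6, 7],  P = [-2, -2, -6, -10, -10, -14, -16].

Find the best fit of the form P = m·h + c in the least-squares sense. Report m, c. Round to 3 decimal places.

The normal system AᵀA·[m, c]ᵀ = AᵀP is [[131, 25]; [25, 7]]·[m, c]ᵀ = [-300, -60]ᵀ.
Eliminating c: 7·(row 1) − 25·(row 2) gives 292·m = 7·(-300) − 25·(-60) = -600, so m = -150/73.
Then c = ((-60) − 25·(-150/73))/7 = -90/73.

m = -2.055, c = -1.233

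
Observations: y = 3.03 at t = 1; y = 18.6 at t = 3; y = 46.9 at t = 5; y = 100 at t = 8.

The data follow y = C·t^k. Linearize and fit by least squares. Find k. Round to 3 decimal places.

Let Y = ln y. Fitting Y = k·ln t + ln C by least squares:
Σln t = 4.7875, Σ(ln t)² = 8.1213, Σln y = 12.4849, Σln t·ln y = 18.9807.
Equations: 8.1213·k + 4.7875·ln C = 18.9807;  4.7875·k + 4·ln C = 12.4849.
Solving (det = 9.5652): k = 1.68858, ln C = 1.10021.

k = 1.689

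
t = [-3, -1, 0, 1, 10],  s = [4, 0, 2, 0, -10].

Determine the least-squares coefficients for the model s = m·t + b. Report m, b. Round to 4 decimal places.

m = -1.0514, b = 0.6719

The normal system XᵀX·[m, b]ᵀ = Xᵀs is [[111, 7]; [7, 5]]·[m, b]ᵀ = [-112, -4]ᵀ.
Δ = 111·5 − 7² = 506.
m = ((-112)·5 − 7·(-4))/506 = -266/253; b = (111·(-4) − 7·(-112))/506 = 170/253.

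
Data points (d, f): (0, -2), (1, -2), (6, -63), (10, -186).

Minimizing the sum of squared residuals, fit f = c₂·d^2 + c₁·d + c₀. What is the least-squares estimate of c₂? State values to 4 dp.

c₂ = -2.0579

The normal equations are: 11297·c₂ + 1217·c₁ + 137·c₀ = -20870;  1217·c₂ + 137·c₁ + 17·c₀ = -2240;  137·c₂ + 17·c₁ + 4·c₀ = -253.
Solving the 3×3 system (Gaussian elimination) gives c₂ = -6791/3300, c₁ = 7211/3300, c₀ = -113/55.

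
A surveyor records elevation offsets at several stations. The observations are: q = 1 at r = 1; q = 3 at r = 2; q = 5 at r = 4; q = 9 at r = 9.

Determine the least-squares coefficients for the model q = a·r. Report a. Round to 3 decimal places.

a = 1.059

Sums needed: Σr·r = 102.
Moment sums: Σr·q = 108.
Normal equations: [[102]]·[a]ᵀ = [108]ᵀ.
Hence a = 108 / 102 ≈ 1.05882.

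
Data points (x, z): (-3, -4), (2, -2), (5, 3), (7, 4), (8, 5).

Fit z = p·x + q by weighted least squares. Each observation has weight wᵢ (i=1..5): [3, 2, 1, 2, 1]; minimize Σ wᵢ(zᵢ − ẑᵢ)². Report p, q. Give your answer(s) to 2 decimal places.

AᵀWA·[p, q]ᵀ = AᵀWz reads: 222·p + 22·q = 139;  22·p + 9·q = 0.
Δ = 222·9 − 22² = 1514.
p = (139·9 − 22·0)/1514 = 1251/1514; q = (222·0 − 22·139)/1514 = -1529/757.

p = 0.83, q = -2.02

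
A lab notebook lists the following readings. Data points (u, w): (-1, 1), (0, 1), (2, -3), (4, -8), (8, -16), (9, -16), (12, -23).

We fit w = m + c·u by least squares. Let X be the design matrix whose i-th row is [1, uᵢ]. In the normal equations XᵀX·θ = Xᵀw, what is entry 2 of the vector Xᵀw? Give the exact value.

Entry 2 ↔ basis u, so (Xᵀw)_{2} = Σᵢ (u)·wᵢ = (-1)·(1) + (0)·(1) + (2)·(-3) + (4)·(-8) + (8)·(-16) + (9)·(-16) + (12)·(-23) = -587.

-587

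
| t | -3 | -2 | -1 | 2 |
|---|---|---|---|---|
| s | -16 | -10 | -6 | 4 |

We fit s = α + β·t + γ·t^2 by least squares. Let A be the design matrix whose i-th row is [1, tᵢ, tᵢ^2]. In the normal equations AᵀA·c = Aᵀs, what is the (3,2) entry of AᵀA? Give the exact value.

Row 3 ↔ basis t^2, column 2 ↔ basis t, so (AᵀA)_{3,2} = Σᵢ (t^2)·(t) = (9)·(-3) + (4)·(-2) + (1)·(-1) + (4)·(2) = -28.

-28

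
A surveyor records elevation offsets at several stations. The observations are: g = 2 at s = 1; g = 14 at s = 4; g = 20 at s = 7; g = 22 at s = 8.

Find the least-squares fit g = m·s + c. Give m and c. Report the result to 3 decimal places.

From the data, Σs·s = 130, Σs = 20, Σ1 = 4.
Right-hand side: Σs·g = 374, Σg = 58.
Normal equations: [[130, 20]; [20, 4]]·[m, c]ᵀ = [374, 58]ᵀ.
Δ = 130·4 − 20² = 120.
m = (374·4 − 20·58)/120 = 14/5; c = (130·58 − 20·374)/120 = 1/2.

m = 2.800, c = 0.500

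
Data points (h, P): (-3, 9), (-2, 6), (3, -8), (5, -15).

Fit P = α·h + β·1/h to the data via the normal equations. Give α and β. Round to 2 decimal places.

From the data, Σh·h = 47, Σh·1/h = 4, Σ1/h·1/h = 461/900.
Moment sums: Σh·P = -138, Σ1/h·P = -35/3.
Determinant 47·(461/900) − 4² = 7267/900.
α = ((-138)·(461/900) − 4·(-35/3))/(7267/900) = -21618/7267; β = (47·(-35/3) − 4·(-138))/(7267/900) = 3300/7267.

α = -2.97, β = 0.45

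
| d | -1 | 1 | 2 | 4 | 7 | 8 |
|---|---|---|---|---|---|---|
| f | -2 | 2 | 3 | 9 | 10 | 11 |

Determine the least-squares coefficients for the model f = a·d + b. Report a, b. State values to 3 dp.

a = 1.439, b = 0.463

The normal system XᵀX·[a, b]ᵀ = Xᵀf is [[135, 21]; [21, 6]]·[a, b]ᵀ = [204, 33]ᵀ.
Determinant 135·6 − 21² = 369.
a = (204·6 − 21·33)/369 = 59/41; b = (135·33 − 21·204)/369 = 19/41.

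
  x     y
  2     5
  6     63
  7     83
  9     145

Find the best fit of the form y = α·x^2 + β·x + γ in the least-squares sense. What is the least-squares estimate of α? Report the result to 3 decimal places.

α = 1.960

Compute the Gram sums: Σx^2·x^2 = 10274, Σx^2·x = 1296, Σx^2 = 170, Σx·x = 170, Σx = 24, Σ1 = 4.
Moment sums: Σx^2·y = 18100, Σx·y = 2274, Σy = 296.
Row-reducing yields α = 3036/1549, β = -2559/1549, γ = 950/1549.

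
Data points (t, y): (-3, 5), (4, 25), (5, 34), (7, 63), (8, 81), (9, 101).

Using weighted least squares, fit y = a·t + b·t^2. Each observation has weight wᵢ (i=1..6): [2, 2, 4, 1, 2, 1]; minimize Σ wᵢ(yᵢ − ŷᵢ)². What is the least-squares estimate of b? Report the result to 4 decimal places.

The normal equations are: 408·a + 2670·b = 3496;  2670·a + 20328·b = 25926.
(Σwᵢ·t·t = 408, Σwᵢ·t·t^2 = 2670, Σwᵢ·t^2·t^2 = 20328, Σwᵢ·t·y = 3496, Σwᵢ·t^2·y = 25926.)
Eliminating b: 20328·(row 1) − 2670·(row 2) gives 1164924·a = 20328·3496 − 2670·25926 = 1844268, so a = 153689/97077.
Then b = (25926 − 2670·(153689/97077))/20328 = 103624/97077.

b = 1.0674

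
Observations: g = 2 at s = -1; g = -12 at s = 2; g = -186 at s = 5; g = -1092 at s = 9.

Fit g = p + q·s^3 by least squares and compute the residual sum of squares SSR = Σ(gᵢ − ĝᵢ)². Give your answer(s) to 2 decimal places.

SSR = 0.92

The normal equations are: 4·p + 861·q = -1288;  861·p + 547131·q = -819416.
(Σ1 = 4, Σs^3 = 861, Σs^3·s^3 = 547131, Σg = -1288, Σs^3·g = -819416.)
det = 4·547131 − 861² = 1447203.
p = ((-1288)·547131 − 861·(-819416))/1447203 = 270816/482401; q = (4·(-819416) − 861·(-1288))/1447203 = -2168696/1447203.
Residuals: -86738/1447203, -829316/1447203, 1094794/1447203, -59580/482401; SSR = 1330712/1447203.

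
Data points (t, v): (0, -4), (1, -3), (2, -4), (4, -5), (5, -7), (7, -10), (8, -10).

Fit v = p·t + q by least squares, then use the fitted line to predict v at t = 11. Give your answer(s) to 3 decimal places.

v̂ = -12.672

The normal system AᵀA·[p, q]ᵀ = Aᵀv is [[159, 27]; [27, 7]]·[p, q]ᵀ = [-216, -43]ᵀ.
Eliminating q: 7·(row 1) − 27·(row 2) gives 384·p = 7·(-216) − 27·(-43) = -351, so p = -117/128.
Then q = ((-43) − 27·(-117/128))/7 = -335/128.
At t = 11: v̂ = (-117/128)·(11) + (-335/128)·(1) = -811/64.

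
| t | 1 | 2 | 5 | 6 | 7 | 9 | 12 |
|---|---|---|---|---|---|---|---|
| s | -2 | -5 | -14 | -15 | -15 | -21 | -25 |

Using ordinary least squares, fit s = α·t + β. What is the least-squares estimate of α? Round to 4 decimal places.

XᵀX·[α, β]ᵀ = Xᵀs reads: 340·α + 42·β = -766;  42·α + 7·β = -97.
(Σt·t = 340, Σt = 42, Σ1 = 7, Σt·s = -766, Σs = -97.)
Eliminating β: 7·(row 1) − 42·(row 2) gives 616·α = 7·(-766) − 42·(-97) = -1288, so α = -23/11.
Then β = ((-97) − 42·(-23/11))/7 = -101/77.

α = -2.0909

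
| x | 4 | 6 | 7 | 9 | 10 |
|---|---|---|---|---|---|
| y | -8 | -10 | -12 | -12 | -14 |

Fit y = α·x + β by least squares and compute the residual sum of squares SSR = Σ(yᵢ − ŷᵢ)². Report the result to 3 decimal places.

SSR = 1.825

With design matrix M, MᵀM = [[282, 36]; [36, 5]] and Mᵀy = [-424, -56]ᵀ.
det = 282·5 − 36² = 114.
α = ((-424)·5 − 36·(-56))/114 = -52/57; β = (282·(-56) − 36·(-424))/114 = -88/19.
Residuals: 16/57, 2/19, -56/57, 16/19, -14/57; SSR = 104/57.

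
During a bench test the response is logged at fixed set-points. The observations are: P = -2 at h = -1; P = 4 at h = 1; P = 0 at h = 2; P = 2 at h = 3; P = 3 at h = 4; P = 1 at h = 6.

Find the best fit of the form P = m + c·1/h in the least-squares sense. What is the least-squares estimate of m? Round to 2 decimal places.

The normal system MᵀM·[m, c]ᵀ = MᵀP is [[6, 5/4]; [5/4, 353/144]]·[m, c]ᵀ = [8, 91/12]ᵀ.
det = 6·(353/144) − (5/4)² = 631/48.
m = (8·(353/144) − (5/4)·(91/12))/(631/48) = 1459/1893; c = (6·(91/12) − (5/4)·8)/(631/48) = 1704/631.

m = 0.77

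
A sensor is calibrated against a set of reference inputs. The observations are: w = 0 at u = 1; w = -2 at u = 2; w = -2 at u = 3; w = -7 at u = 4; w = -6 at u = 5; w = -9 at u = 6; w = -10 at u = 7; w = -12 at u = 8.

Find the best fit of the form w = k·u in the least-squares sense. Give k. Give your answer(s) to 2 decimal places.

Sums needed: Σu·u = 204.
For Aᵀw: Σu·w = -288.
Hence k = -288 / 204 ≈ -1.41176.

k = -1.41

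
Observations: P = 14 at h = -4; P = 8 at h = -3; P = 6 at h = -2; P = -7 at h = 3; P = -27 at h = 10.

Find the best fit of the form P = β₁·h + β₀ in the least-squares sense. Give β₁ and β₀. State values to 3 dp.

β₁ = -2.806, β₀ = 1.045

The normal system MᵀM·[β₁, β₀]ᵀ = MᵀP is [[138, 4]; [4, 5]]·[β₁, β₀]ᵀ = [-383, -6]ᵀ.
Eliminating β₀: 5·(row 1) − 4·(row 2) gives 674·β₁ = 5·(-383) − 4·(-6) = -1891, so β₁ = -1891/674.
Then β₀ = ((-6) − 4·(-1891/674))/5 = 352/337.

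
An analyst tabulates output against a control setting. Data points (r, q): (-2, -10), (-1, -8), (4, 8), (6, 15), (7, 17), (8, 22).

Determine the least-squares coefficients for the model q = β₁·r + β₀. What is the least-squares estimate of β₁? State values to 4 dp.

With design matrix A, AᵀA = [[170, 22]; [22, 6]] and Aᵀq = [445, 44]ᵀ.
Δ = 170·6 − 22² = 536.
β₁ = (445·6 − 22·44)/536 = 851/268; β₀ = (170·44 − 22·445)/536 = -1155/268.

β₁ = 3.1754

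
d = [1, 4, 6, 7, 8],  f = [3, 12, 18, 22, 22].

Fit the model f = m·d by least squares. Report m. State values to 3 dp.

The normal system MᵀM·[m]ᵀ = Mᵀf is [[166]]·[m]ᵀ = [489]ᵀ.
m = 489/166 = 2.94578.

m = 2.946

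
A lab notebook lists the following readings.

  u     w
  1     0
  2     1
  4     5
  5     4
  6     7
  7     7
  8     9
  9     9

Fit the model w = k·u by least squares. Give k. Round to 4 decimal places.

XᵀX·[k]ᵀ = Xᵀw reads: 276·k = 286.
Hence k = 286 / 276 ≈ 1.03623.

k = 1.0362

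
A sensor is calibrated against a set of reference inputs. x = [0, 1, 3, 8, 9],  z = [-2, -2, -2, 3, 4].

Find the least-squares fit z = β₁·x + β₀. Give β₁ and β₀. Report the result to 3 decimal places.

Forming MᵀM = [[155, 21]; [21, 5]] and Mᵀz = [52, 1]ᵀ gives MᵀM·[β₁, β₀]ᵀ = Mᵀz.
Determinant 155·5 − 21² = 334.
β₁ = (52·5 − 21·1)/334 = 239/334; β₀ = (155·1 − 21·52)/334 = -937/334.

β₁ = 0.716, β₀ = -2.805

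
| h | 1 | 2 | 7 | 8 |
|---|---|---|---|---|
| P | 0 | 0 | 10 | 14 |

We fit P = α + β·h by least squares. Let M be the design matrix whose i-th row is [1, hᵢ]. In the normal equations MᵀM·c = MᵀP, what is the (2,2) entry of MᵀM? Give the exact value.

118

Row 2 ↔ basis h, column 2 ↔ basis h, so (MᵀM)_{2,2} = Σᵢ (h)·(h) = (1)·(1) + (2)·(2) + (7)·(7) + (8)·(8) = 118.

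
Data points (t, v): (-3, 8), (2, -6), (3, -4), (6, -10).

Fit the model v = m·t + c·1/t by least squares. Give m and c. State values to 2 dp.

m = -1.49, c = -5.44

With design matrix M, MᵀM = [[58, 4]; [4, 1/2]] and Mᵀv = [-108, -26/3]ᵀ.
Eliminating c: (1/2)·(row 1) − 4·(row 2) gives 13·m = (1/2)·(-108) − 4·(-26/3) = -58/3, so m = -58/39.
Then c = ((-26/3) − 4·(-58/39))/(1/2) = -212/39.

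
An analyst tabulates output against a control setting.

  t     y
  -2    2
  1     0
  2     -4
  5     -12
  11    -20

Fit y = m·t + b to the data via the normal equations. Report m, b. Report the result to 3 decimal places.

From the data, Σt·t = 155, Σt = 17, Σ1 = 5.
Right-hand side: Σt·y = -292, Σy = -34.
Eliminating b: 5·(row 1) − 17·(row 2) gives 486·m = 5·(-292) − 17·(-34) = -882, so m = -49/27.
Then b = ((-34) − 17·(-49/27))/5 = -17/27.

m = -1.815, b = -0.630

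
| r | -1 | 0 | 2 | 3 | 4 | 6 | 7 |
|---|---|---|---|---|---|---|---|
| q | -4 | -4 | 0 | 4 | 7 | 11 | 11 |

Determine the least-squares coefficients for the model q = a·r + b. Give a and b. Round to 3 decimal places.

a = 2.154, b = -2.890

Sums needed: Σr·r = 115, Σr = 21, Σ1 = 7.
For Mᵀq: Σr·q = 187, Σq = 25.
So MᵀM·[a, b]ᵀ = Mᵀq: [[115, 21]; [21, 7]]·[a, b]ᵀ = [187, 25]ᵀ.
Δ = 115·7 − 21² = 364.
a = (187·7 − 21·25)/364 = 28/13; b = (115·25 − 21·187)/364 = -263/91.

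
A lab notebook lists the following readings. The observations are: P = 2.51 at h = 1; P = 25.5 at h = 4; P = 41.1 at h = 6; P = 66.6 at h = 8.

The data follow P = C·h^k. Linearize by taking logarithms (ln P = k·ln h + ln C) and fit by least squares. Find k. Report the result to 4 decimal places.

With ln Pᵢ as the transformed response and ln hᵢ as the regressor:
Σln h = 5.2575, Σ(ln h)² = 9.4563, Σln P = 12.0737, Σln h·ln P = 19.8789.
Equations: 9.4563·k + 5.2575·ln C = 19.8789;  5.2575·k + 4·ln C = 12.0737.
Δ = 9.4563·4 − (5.2575)² = 10.1839; k = (19.8789·4 − 5.2575·12.0737)/10.1839 = 1.57487, ln C = (9.4563·12.0737 − 5.2575·19.8789)/10.1839 = 0.94844.

k = 1.5749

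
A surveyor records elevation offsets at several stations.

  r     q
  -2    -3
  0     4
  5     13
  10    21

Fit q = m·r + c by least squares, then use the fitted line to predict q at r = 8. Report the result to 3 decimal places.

MᵀM·[m, c]ᵀ = Mᵀq reads: 129·m + 13·c = 281;  13·m + 4·c = 35.
Δ = 129·4 − 13² = 347.
m = (281·4 − 13·35)/347 = 669/347; c = (129·35 − 13·281)/347 = 862/347.
At r = 8: q̂ = (669/347)·(8) + (862/347)·(1) = 6214/347.

q̂ = 17.908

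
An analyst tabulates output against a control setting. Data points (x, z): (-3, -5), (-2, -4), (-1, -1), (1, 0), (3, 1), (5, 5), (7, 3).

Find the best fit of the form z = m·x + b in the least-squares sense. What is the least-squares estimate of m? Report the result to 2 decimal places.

m = 0.89

With design matrix A, AᵀA = [[98, 10]; [10, 7]] and Aᵀz = [73, -1]ᵀ.
det = 98·7 − 10² = 586.
m = (73·7 − 10·(-1))/586 = 521/586; b = (98·(-1) − 10·73)/586 = -414/293.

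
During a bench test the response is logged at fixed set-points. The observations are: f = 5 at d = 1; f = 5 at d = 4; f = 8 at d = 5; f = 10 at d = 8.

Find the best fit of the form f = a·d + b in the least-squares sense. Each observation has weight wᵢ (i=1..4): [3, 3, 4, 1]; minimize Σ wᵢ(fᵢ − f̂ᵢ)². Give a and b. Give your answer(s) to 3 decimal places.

Forming MᵀWM = [[215, 43]; [43, 11]] and MᵀWf = [315, 72]ᵀ gives MᵀWM·[a, b]ᵀ = MᵀWf.
Determinant 215·11 − 43² = 516.
a = (315·11 − 43·72)/516 = 123/172; b = (215·72 − 43·315)/516 = 15/4.

a = 0.715, b = 3.750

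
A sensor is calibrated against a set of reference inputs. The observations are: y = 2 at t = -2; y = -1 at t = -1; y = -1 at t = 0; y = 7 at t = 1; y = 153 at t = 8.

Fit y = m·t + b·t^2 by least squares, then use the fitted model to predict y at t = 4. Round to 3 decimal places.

The normal system AᵀA·[m, b]ᵀ = Aᵀy is [[70, 504]; [504, 4114]]·[m, b]ᵀ = [1228, 9806]ᵀ.
Δ = 70·4114 − 504² = 33964.
m = (1228·4114 − 504·9806)/33964 = 27442/8491; b = (70·9806 − 504·1228)/33964 = 2411/1213.
At t = 4: ŷ = (27442/8491)·(4) + (2411/1213)·(16) = 379800/8491.

ŷ = 44.730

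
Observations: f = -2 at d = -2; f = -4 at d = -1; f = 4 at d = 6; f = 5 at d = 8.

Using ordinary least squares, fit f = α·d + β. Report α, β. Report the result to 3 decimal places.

α = 0.853, β = -1.595

Forming AᵀA = [[105, 11]; [11, 4]] and Aᵀf = [72, 3]ᵀ gives AᵀA·[α, β]ᵀ = Aᵀf.
Eliminating β: 4·(row 1) − 11·(row 2) gives 299·α = 4·72 − 11·3 = 255, so α = 255/299.
Then β = (3 − 11·(255/299))/4 = -477/299.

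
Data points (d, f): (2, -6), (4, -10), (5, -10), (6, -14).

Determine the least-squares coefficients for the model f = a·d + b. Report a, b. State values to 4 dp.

The normal equations are: 81·a + 17·b = -186;  17·a + 4·b = -40.
det = 81·4 − 17² = 35.
a = ((-186)·4 − 17·(-40))/35 = -64/35; b = (81·(-40) − 17·(-186))/35 = -78/35.

a = -1.8286, b = -2.2286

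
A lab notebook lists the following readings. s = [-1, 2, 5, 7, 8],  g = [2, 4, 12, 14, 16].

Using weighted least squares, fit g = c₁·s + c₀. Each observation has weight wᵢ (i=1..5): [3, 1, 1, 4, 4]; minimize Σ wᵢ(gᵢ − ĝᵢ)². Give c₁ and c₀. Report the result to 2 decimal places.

c₁ = 1.58, c₀ = 3.14

From the data, Σwᵢ·s·s = 484, Σwᵢ·s = 64, Σwᵢ·1 = 13.
Right-hand side: Σwᵢ·s·g = 966, Σwᵢ·g = 142.
So MᵀWM·[c₁, c₀]ᵀ = MᵀWg: [[484, 64]; [64, 13]]·[c₁, c₀]ᵀ = [966, 142]ᵀ.
Eliminating c₀: 13·(row 1) − 64·(row 2) gives 2196·c₁ = 13·966 − 64·142 = 3470, so c₁ = 1735/1098.
Then c₀ = (142 − 64·(1735/1098))/13 = 1726/549.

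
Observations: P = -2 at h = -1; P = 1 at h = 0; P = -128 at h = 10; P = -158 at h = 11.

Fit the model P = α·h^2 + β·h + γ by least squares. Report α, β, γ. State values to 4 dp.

The normal system MᵀM·[α, β, γ]ᵀ = MᵀP is [[24642, 2330, 222]; [2330, 222, 20]; [222, 20, 4]]·[α, β, γ]ᵀ = [-31920, -3016, -287]ᵀ.
Row-reducing yields α = -3/2, β = 249/122, γ = 79/61.

α = -1.5000, β = 2.0410, γ = 1.2951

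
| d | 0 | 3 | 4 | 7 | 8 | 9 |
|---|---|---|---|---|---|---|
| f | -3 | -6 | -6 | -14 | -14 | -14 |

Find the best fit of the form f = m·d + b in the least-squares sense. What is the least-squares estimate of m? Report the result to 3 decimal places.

m = -1.419

The normal equations are: 219·m + 31·b = -378;  31·m + 6·b = -57.
Δ = 219·6 − 31² = 353.
m = ((-378)·6 − 31·(-57))/353 = -501/353; b = (219·(-57) − 31·(-378))/353 = -765/353.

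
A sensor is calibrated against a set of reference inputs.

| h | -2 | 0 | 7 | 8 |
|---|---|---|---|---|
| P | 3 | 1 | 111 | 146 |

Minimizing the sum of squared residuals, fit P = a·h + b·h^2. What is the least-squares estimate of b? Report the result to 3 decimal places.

b = 1.988

Setting ∂/∂a … = 0 gives: 117·a + 847·b = 1939;  847·a + 6513·b = 14795.
(Σh·h = 117, Σh·h^2 = 847, Σh^2·h^2 = 6513, Σh·P = 1939, Σh^2·P = 14795.)
det = 117·6513 − 847² = 44612.
a = (1939·6513 − 847·14795)/44612 = 48671/22306; b = (117·14795 − 847·1939)/44612 = 44341/22306.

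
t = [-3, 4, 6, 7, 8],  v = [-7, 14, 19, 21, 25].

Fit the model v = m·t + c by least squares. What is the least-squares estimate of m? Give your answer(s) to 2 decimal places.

The normal equations are: 174·m + 22·c = 538;  22·m + 5·c = 72.
Determinant 174·5 − 22² = 386.
m = (538·5 − 22·72)/386 = 553/193; c = (174·72 − 22·538)/386 = 346/193.

m = 2.87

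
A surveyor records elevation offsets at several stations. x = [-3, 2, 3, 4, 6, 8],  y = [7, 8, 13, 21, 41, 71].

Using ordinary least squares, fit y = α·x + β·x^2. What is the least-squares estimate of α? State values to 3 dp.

Compute the Gram sums: Σx·x = 138, Σx·x^2 = 800, Σx^2·x^2 = 5826.
Right-hand side: Σx·y = 932, Σx^2·y = 6568.
det = 138·5826 − 800² = 163988.
α = (932·5826 − 800·6568)/163988 = 43858/40997; β = (138·6568 − 800·932)/163988 = 40196/40997.

α = 1.070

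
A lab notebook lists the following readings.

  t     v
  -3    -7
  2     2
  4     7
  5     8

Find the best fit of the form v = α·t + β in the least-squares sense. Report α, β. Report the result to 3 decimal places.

Forming XᵀX = [[54, 8]; [8, 4]] and Xᵀv = [93, 10]ᵀ gives XᵀX·[α, β]ᵀ = Xᵀv.
Eliminating β: 4·(row 1) − 8·(row 2) gives 152·α = 4·93 − 8·10 = 292, so α = 73/38.
Then β = (10 − 8·(73/38))/4 = -51/38.

α = 1.921, β = -1.342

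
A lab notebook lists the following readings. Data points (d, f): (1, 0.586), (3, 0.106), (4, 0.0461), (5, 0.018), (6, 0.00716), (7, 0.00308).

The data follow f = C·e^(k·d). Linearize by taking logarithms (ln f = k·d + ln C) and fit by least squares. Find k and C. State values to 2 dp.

k = -0.88, C = 1.46

Let Y = ln f. Fitting Y = k·d + ln C by least squares:
Σd = 26.0000, Σ(d)² = 136.0000, Σln f = -20.5951, Σd·ln f = -109.7773.
Equations: 136.0000·k + 26.0000·ln C = -109.7773;  26.0000·k + 6·ln C = -20.5951.
Solving (det = 140.0000): k = -0.87993, ln C = 0.38050, so C = exp(0.38050) = 1.46302.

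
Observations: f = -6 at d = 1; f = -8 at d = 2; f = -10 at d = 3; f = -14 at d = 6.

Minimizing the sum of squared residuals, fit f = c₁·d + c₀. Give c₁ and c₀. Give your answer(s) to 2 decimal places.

c₁ = -1.57, c₀ = -4.79

The normal equations are: 50·c₁ + 12·c₀ = -136;  12·c₁ + 4·c₀ = -38.
Δ = 50·4 − 12² = 56.
c₁ = ((-136)·4 − 12·(-38))/56 = -11/7; c₀ = (50·(-38) − 12·(-136))/56 = -67/14.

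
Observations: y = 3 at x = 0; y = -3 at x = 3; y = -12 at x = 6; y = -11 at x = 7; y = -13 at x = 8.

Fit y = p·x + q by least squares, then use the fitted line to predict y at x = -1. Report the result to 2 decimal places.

With design matrix M, MᵀM = [[158, 24]; [24, 5]] and Mᵀy = [-262, -36]ᵀ.
Eliminating q: 5·(row 1) − 24·(row 2) gives 214·p = 5·(-262) − 24·(-36) = -446, so p = -223/107.
Then q = ((-36) − 24·(-223/107))/5 = 300/107.
At x = -1: ŷ = (-223/107)·(-1) + (300/107)·(1) = 523/107.

ŷ = 4.89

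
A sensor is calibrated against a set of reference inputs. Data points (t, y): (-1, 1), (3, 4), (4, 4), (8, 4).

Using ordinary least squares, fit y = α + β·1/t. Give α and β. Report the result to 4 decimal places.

Normal-equation sums: Σ1 = 4, Σ1/t = -7/24, Σ1/t·1/t = 685/576.
And Σy = 13, Σ1/t·y = 11/6.
So AᵀA·[α, β]ᵀ = Aᵀy: [[4, -7/24]; [-7/24, 685/576]]·[α, β]ᵀ = [13, 11/6]ᵀ.
Eliminating β: (685/576)·(row 1) − (-7/24)·(row 2) gives (299/64)·α = (685/576)·13 − (-7/24)·(11/6) = 3071/192, so α = 3071/897.
Then β = ((11/6) − (-7/24)·(3071/897))/(685/576) = 712/299.

α = 3.4236, β = 2.3813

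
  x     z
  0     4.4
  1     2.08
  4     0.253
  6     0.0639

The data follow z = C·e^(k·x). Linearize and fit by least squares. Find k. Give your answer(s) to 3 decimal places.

Taking logs, ln z = k·x + ln C, so regress ln z on x.
Σx = 11.0000, Σ(x)² = 53.0000, Σln z = -1.9108, Σx·ln z = -21.2677.
Normal system: [[53.0000, 11.0000]; [11.0000, 4]]·[k, ln C]ᵀ = [-21.2677, -1.9108]ᵀ.
Δ = 53.0000·4 − (11.0000)² = 91.0000; k = (-21.2677·4 − 11.0000·-1.9108)/91.0000 = -0.70387, ln C = (53.0000·-1.9108 − 11.0000·-21.2677)/91.0000 = 1.45792.

k = -0.704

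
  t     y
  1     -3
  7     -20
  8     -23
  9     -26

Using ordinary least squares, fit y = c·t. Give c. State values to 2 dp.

Normal-equation sums: Σt·t = 195.
For Xᵀy: Σt·y = -561.
XᵀX·[c]ᵀ = Xᵀy becomes [[195]]·[c]ᵀ = [-561]ᵀ.
c = (-561)/195 = -2.87692.

c = -2.88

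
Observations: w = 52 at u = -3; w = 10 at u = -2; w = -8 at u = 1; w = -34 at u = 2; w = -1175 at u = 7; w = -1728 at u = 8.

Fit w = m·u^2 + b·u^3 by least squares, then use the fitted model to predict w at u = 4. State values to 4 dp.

ŵ = -240.8620

Compute the Gram sums: Σu^2·u^2 = 6611, Σu^2·u^3 = 49333, Σu^3·u^3 = 380651.
Moment sums: Σu^2·w = -167803, Σu^3·w = -1289525.
det = 6611·380651 − 49333² = 82738872.
m = ((-167803)·380651 − 49333·(-1289525))/82738872 = -10760122/3447453; b = (6611·(-1289525) − 49333·(-167803))/82738872 = -10284349/3447453.
At u = 4: ŵ = (-10760122/3447453)·(16) + (-10284349/3447453)·(64) = -830360288/3447453.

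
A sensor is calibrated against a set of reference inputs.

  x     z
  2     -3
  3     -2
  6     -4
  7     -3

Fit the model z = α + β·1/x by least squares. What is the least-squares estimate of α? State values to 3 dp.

The normal equations are: 4·α + (8/7)·β = -12;  (8/7)·α + (361/882)·β = -137/42.
Eliminating β: (361/882)·(row 1) − (8/7)·(row 2) gives (146/441)·α = (361/882)·(-12) − (8/7)·(-137/42) = -58/49, so α = -261/73.
Then β = ((-137/42) − (8/7)·(-261/73))/(361/882) = 147/73.

α = -3.575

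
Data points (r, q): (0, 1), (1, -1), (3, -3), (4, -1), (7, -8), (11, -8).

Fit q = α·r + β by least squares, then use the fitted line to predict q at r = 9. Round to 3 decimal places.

From the data, Σr·r = 196, Σr = 26, Σ1 = 6.
And Σr·q = -158, Σq = -20.
Determinant 196·6 − 26² = 500.
α = ((-158)·6 − 26·(-20))/500 = -107/125; β = (196·(-20) − 26·(-158))/500 = 47/125.
At r = 9: q̂ = (-107/125)·(9) + (47/125)·(1) = -916/125.

q̂ = -7.328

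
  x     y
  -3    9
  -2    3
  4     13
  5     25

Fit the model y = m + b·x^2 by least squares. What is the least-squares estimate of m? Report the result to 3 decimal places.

With design matrix A, AᵀA = [[4, 54]; [54, 978]] and Aᵀy = [50, 926]ᵀ.
Eliminating b: 978·(row 1) − 54·(row 2) gives 996·m = 978·50 − 54·926 = -1104, so m = -92/83.
Then b = (926 − 54·(-92/83))/978 = 251/249.

m = -1.108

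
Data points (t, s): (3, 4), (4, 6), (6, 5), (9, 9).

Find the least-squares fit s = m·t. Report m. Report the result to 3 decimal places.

m = 1.035

Compute the Gram sums: Σt·t = 142.
For Xᵀs: Σt·s = 147.
Normal equations: [[142]]·[m]ᵀ = [147]ᵀ.
m = 147/142 = 1.03521.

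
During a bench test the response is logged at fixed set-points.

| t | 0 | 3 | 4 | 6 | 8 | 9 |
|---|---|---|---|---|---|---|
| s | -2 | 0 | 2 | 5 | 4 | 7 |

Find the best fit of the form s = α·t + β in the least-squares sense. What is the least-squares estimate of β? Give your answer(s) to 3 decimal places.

β = -2.065

The normal system AᵀA·[α, β]ᵀ = Aᵀs is [[206, 30]; [30, 6]]·[α, β]ᵀ = [133, 16]ᵀ.
Eliminating β: 6·(row 1) − 30·(row 2) gives 336·α = 6·133 − 30·16 = 318, so α = 53/56.
Then β = (16 − 30·(53/56))/6 = -347/168.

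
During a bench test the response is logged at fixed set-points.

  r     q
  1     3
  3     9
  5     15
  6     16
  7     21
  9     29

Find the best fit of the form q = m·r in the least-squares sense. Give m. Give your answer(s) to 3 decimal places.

m = 3.030

From the data, Σr·r = 201.
Moment sums: Σr·q = 609.
Hence m = 609 / 201 ≈ 3.02985.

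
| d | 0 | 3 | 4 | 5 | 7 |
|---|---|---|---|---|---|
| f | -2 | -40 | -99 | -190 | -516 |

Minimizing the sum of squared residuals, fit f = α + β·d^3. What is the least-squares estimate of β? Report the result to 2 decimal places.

With design matrix X, XᵀX = [[5, 559]; [559, 138099]] and Xᵀf = [-847, -208154]ᵀ.
Determinant 5·138099 − 559² = 378014.
α = ((-847)·138099 − 559·(-208154))/378014 = -47059/29078; β = (5·(-208154) − 559·(-847))/378014 = -567297/378014.

β = -1.50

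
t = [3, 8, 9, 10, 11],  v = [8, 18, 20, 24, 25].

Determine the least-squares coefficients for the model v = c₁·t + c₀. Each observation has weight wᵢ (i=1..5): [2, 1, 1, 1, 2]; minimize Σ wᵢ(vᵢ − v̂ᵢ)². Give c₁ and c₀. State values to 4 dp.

c₁ = 2.1451, c₀ = 1.4314

Compute the Gram sums: Σwᵢ·t·t = 505, Σwᵢ·t = 55, Σwᵢ·1 = 7.
For MᵀWv: Σwᵢ·t·v = 1162, Σwᵢ·v = 128.
So MᵀWM·[c₁, c₀]ᵀ = MᵀWv: [[505, 55]; [55, 7]]·[c₁, c₀]ᵀ = [1162, 128]ᵀ.
Eliminating c₀: 7·(row 1) − 55·(row 2) gives 510·c₁ = 7·1162 − 55·128 = 1094, so c₁ = 547/255.
Then c₀ = (128 − 55·(547/255))/7 = 73/51.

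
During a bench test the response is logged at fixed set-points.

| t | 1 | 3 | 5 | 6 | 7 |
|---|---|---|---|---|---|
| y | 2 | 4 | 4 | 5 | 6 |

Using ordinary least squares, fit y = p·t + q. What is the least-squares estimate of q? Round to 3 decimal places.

q = 1.621

From the data, Σt·t = 120, Σt = 22, Σ1 = 5.
For Aᵀy: Σt·y = 106, Σy = 21.
det = 120·5 − 22² = 116.
p = (106·5 − 22·21)/116 = 17/29; q = (120·21 − 22·106)/116 = 47/29.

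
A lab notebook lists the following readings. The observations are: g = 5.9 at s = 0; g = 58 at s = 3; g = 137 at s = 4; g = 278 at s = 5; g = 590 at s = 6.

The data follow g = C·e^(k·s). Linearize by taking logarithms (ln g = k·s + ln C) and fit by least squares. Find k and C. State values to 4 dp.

Taking logs, ln g = k·s + ln C, so regress ln g on s.
Σs = 18.0000, Σ(s)² = 86.0000, Σln g = 22.7631, Σs·ln g = 98.2801.
Equations: 86.0000·k + 18.0000·ln C = 98.2801;  18.0000·k + 5·ln C = 22.7631.
Solving (det = 106.0000): k = 0.77042, ln C = 1.77912, so C = exp(1.77912) = 5.92464.

k = 0.7704, C = 5.9246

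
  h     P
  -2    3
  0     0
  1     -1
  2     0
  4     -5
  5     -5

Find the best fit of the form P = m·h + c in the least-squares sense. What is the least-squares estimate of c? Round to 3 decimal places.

Forming MᵀM = [[50, 10]; [10, 6]] and MᵀP = [-52, -8]ᵀ gives MᵀM·[m, c]ᵀ = MᵀP.
Determinant 50·6 − 10² = 200.
m = ((-52)·6 − 10·(-8))/200 = -29/25; c = (50·(-8) − 10·(-52))/200 = 3/5.

c = 0.600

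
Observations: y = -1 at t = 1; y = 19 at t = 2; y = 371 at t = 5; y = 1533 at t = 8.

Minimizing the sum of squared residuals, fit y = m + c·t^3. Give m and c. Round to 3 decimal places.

Sums needed: Σ1 = 4, Σt^3 = 646, Σt^3·t^3 = 277834.
Moment sums: Σy = 1922, Σt^3·y = 831422.
Normal equations: [[4, 646]; [646, 277834]]·[m, c]ᵀ = [1922, 831422]ᵀ.
det = 4·277834 − 646² = 694020.
m = (1922·277834 − 646·831422)/694020 = -258472/57835; c = (4·831422 − 646·1922)/694020 = 173673/57835.

m = -4.469, c = 3.003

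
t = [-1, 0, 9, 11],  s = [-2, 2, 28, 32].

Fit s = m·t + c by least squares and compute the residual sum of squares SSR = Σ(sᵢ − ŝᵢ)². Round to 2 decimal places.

The normal system XᵀX·[m, c]ᵀ = Xᵀs is [[203, 19]; [19, 4]]·[m, c]ᵀ = [606, 60]ᵀ.
Determinant 203·4 − 19² = 451.
m = (606·4 − 19·60)/451 = 1284/451; c = (203·60 − 19·606)/451 = 666/451.
Residuals: -284/451, 236/451, 406/451, -358/451; SSR = 952/451.

SSR = 2.11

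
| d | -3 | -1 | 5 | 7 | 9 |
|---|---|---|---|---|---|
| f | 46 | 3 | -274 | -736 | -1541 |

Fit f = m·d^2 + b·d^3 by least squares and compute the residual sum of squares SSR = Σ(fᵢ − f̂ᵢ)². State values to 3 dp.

Entries of XᵀX: Σd^2·d^2 = 9669, Σd^2·d^3 = 78737, Σd^3·d^3 = 665445.
For Xᵀf: Σd^2·f = -167318, Σd^3·f = -1411332.
So XᵀX·[m, b]ᵀ = Xᵀf: [[9669, 78737]; [78737, 665445]]·[m, b]ᵀ = [-167318, -1411332]ᵀ.
det = 9669·665445 − 78737² = 234672536.
m = ((-167318)·665445 − 78737·(-1411332))/234672536 = -108439413/117336268; b = (9669·(-1411332) − 78737·(-167318))/234672536 = -236025871/117336268.
Residuals: 25876/4190581, 112211173/58668134, 16020442/29334067, -6363447/8381162, 7815856/29334067; SSR = 270106199/58668134.

SSR = 4.604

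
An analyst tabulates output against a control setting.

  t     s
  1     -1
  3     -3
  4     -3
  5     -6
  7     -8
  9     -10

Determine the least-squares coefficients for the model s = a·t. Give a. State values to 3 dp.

From the data, Σt·t = 181.
Moment sums: Σt·s = -198.
a = (-198)/181 = -1.09392.

a = -1.094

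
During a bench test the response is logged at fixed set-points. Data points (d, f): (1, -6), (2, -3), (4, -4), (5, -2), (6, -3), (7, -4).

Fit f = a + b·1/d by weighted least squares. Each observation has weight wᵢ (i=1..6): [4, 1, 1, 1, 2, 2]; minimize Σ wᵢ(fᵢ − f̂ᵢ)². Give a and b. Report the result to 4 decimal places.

Normal-equation sums: Σwᵢ·1 = 11, Σwᵢ·1/d = 2339/420, Σwᵢ·1/d·1/d = 784781/176400.
Moment sums: Σwᵢ·f = -47, Σwᵢ·1/d·f = -2033/70.
Determinant 11·(784781/176400) − (2339/420)² = 105389/5880.
a = ((-47)·(784781/176400) − (2339/420)·(-2033/70))/(105389/5880) = -1670717/632334; b = (11·(-2033/70) − (2339/420)·(-47))/(105389/5880) = -339430/105389.

a = -2.6421, b = -3.2207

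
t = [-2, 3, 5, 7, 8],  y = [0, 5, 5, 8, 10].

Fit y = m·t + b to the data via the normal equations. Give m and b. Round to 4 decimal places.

m = 0.9299, b = 1.6943

Compute the Gram sums: Σt·t = 151, Σt = 21, Σ1 = 5.
And Σt·y = 176, Σy = 28.
So AᵀA·[m, b]ᵀ = Aᵀy: [[151, 21]; [21, 5]]·[m, b]ᵀ = [176, 28]ᵀ.
Δ = 151·5 − 21² = 314.
m = (176·5 − 21·28)/314 = 146/157; b = (151·28 − 21·176)/314 = 266/157.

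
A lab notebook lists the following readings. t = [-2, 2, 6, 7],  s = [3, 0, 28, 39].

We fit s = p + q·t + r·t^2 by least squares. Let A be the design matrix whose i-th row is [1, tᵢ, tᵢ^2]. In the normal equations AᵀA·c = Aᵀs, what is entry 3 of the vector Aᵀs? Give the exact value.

Entry 3 ↔ basis t^2, so (Aᵀs)_{3} = Σᵢ (t^2)·sᵢ = (4)·(3) + (4)·(0) + (36)·(28) + (49)·(39) = 2931.

2931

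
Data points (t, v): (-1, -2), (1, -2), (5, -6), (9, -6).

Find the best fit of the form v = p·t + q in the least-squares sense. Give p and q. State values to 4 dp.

The normal system AᵀA·[p, q]ᵀ = Aᵀv is [[108, 14]; [14, 4]]·[p, q]ᵀ = [-84, -16]ᵀ.
Δ = 108·4 − 14² = 236.
p = ((-84)·4 − 14·(-16))/236 = -28/59; q = (108·(-16) − 14·(-84))/236 = -138/59.

p = -0.4746, q = -2.3390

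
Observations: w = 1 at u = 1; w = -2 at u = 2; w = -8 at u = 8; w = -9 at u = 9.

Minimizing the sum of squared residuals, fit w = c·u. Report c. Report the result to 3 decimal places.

c = -0.987

With design matrix M, MᵀM = [[150]] and Mᵀw = [-148]ᵀ.
Hence c = -148 / 150 ≈ -0.986667.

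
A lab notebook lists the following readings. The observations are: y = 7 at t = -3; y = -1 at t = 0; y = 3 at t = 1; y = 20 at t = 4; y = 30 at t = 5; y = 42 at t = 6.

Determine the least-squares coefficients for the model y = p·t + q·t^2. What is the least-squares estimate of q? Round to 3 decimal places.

Entries of XᵀX: Σt·t = 87, Σt·t^2 = 379, Σt^2·t^2 = 2259.
For Xᵀy: Σt·y = 464, Σt^2·y = 2648.
Determinant 87·2259 − 379² = 52892.
p = (464·2259 − 379·2648)/52892 = 11146/13223; q = (87·2648 − 379·464)/52892 = 13630/13223.

q = 1.031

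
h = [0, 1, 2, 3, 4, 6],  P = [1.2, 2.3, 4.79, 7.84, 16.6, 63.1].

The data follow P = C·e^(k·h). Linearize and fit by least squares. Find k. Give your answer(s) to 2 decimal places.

k = 0.66

With ln Pᵢ as the transformed response and hᵢ as the regressor:
XᵀX = [[66.0000, 16.0000]; [16.0000, 6]], rhs = [46.2496, 11.5951]ᵀ  (here Σh = 16.0000, Σ(h)² = 66.0000, Σln P = 11.5951, Σh·ln P = 46.2496).
Δ = 66.0000·6 − (16.0000)² = 140.0000; k = (46.2496·6 − 16.0000·11.5951)/140.0000 = 0.65697, ln C = (66.0000·11.5951 − 16.0000·46.2496)/140.0000 = 0.18060.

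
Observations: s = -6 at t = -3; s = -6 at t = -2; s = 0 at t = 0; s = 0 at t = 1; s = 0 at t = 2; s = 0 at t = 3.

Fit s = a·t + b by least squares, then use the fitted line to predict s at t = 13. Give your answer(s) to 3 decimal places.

From the data, Σt·t = 27, Σt = 1, Σ1 = 6.
Right-hand side: Σt·s = 30, Σs = -12.
Eliminating b: 6·(row 1) − 1·(row 2) gives 161·a = 6·30 − 1·(-12) = 192, so a = 192/161.
Then b = ((-12) − 1·(192/161))/6 = -354/161.
At t = 13: ŝ = (192/161)·(13) + (-354/161)·(1) = 306/23.

ŝ = 13.304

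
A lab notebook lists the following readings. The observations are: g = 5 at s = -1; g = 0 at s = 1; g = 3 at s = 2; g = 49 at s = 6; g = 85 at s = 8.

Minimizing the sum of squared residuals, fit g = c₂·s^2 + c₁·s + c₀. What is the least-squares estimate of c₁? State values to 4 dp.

Entries of AᵀA: Σs^2·s^2 = 5410, Σs^2·s = 736, Σs^2 = 106, Σs·s = 106, Σs = 16, Σ1 = 5.
Right-hand side: Σs^2·g = 7221, Σs·g = 975, Σg = 142.
AᵀA·[c₂, c₁, c₀]ᵀ = Aᵀg becomes [[5410, 736, 106]; [736, 106, 16]; [106, 16, 5]]·[c₂, c₁, c₀]ᵀ = [7221, 975, 142]ᵀ.
Row-reducing yields c₂ = 20139/13226, c₁ = -20177/13226, c₀ = 6619/6613.

c₁ = -1.5256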